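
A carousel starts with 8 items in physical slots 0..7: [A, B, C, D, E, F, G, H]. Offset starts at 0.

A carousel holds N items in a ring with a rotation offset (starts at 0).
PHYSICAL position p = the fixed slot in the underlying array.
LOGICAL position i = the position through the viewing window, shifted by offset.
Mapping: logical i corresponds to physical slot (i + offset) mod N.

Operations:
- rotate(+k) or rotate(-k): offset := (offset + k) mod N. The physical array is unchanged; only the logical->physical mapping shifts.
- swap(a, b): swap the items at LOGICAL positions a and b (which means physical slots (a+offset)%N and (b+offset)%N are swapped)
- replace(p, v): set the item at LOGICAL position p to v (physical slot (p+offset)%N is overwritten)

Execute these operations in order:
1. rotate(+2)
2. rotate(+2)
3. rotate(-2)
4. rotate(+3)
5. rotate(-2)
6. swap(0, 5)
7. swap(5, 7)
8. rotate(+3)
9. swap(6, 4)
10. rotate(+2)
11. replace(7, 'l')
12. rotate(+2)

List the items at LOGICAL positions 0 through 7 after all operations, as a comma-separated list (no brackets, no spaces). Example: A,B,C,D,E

After op 1 (rotate(+2)): offset=2, physical=[A,B,C,D,E,F,G,H], logical=[C,D,E,F,G,H,A,B]
After op 2 (rotate(+2)): offset=4, physical=[A,B,C,D,E,F,G,H], logical=[E,F,G,H,A,B,C,D]
After op 3 (rotate(-2)): offset=2, physical=[A,B,C,D,E,F,G,H], logical=[C,D,E,F,G,H,A,B]
After op 4 (rotate(+3)): offset=5, physical=[A,B,C,D,E,F,G,H], logical=[F,G,H,A,B,C,D,E]
After op 5 (rotate(-2)): offset=3, physical=[A,B,C,D,E,F,G,H], logical=[D,E,F,G,H,A,B,C]
After op 6 (swap(0, 5)): offset=3, physical=[D,B,C,A,E,F,G,H], logical=[A,E,F,G,H,D,B,C]
After op 7 (swap(5, 7)): offset=3, physical=[C,B,D,A,E,F,G,H], logical=[A,E,F,G,H,C,B,D]
After op 8 (rotate(+3)): offset=6, physical=[C,B,D,A,E,F,G,H], logical=[G,H,C,B,D,A,E,F]
After op 9 (swap(6, 4)): offset=6, physical=[C,B,E,A,D,F,G,H], logical=[G,H,C,B,E,A,D,F]
After op 10 (rotate(+2)): offset=0, physical=[C,B,E,A,D,F,G,H], logical=[C,B,E,A,D,F,G,H]
After op 11 (replace(7, 'l')): offset=0, physical=[C,B,E,A,D,F,G,l], logical=[C,B,E,A,D,F,G,l]
After op 12 (rotate(+2)): offset=2, physical=[C,B,E,A,D,F,G,l], logical=[E,A,D,F,G,l,C,B]

Answer: E,A,D,F,G,l,C,B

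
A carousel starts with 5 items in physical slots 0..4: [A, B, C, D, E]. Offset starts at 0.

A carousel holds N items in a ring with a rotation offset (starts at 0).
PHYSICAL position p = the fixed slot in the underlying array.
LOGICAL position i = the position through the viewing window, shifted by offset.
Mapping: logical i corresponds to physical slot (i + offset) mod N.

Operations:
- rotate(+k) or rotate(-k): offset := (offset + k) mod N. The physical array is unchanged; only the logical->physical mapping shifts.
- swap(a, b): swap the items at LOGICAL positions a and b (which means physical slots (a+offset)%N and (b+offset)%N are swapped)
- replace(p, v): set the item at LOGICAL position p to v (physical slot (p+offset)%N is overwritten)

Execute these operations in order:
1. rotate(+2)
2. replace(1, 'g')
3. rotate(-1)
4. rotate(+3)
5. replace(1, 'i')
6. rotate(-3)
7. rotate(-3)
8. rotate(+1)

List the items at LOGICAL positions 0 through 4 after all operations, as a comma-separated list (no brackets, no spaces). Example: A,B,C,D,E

After op 1 (rotate(+2)): offset=2, physical=[A,B,C,D,E], logical=[C,D,E,A,B]
After op 2 (replace(1, 'g')): offset=2, physical=[A,B,C,g,E], logical=[C,g,E,A,B]
After op 3 (rotate(-1)): offset=1, physical=[A,B,C,g,E], logical=[B,C,g,E,A]
After op 4 (rotate(+3)): offset=4, physical=[A,B,C,g,E], logical=[E,A,B,C,g]
After op 5 (replace(1, 'i')): offset=4, physical=[i,B,C,g,E], logical=[E,i,B,C,g]
After op 6 (rotate(-3)): offset=1, physical=[i,B,C,g,E], logical=[B,C,g,E,i]
After op 7 (rotate(-3)): offset=3, physical=[i,B,C,g,E], logical=[g,E,i,B,C]
After op 8 (rotate(+1)): offset=4, physical=[i,B,C,g,E], logical=[E,i,B,C,g]

Answer: E,i,B,C,g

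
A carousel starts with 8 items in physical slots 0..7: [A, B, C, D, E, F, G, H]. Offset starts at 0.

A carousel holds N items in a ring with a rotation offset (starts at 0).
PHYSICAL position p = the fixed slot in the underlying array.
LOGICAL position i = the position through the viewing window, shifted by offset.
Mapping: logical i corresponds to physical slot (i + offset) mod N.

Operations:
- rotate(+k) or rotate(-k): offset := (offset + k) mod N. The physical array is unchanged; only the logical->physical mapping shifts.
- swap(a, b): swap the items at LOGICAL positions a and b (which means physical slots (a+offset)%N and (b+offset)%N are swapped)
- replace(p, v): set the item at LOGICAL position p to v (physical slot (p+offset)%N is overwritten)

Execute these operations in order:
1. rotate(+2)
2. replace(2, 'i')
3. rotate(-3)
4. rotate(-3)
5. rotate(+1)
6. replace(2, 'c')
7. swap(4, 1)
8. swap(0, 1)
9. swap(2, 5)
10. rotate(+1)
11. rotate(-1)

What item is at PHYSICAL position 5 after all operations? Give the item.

After op 1 (rotate(+2)): offset=2, physical=[A,B,C,D,E,F,G,H], logical=[C,D,E,F,G,H,A,B]
After op 2 (replace(2, 'i')): offset=2, physical=[A,B,C,D,i,F,G,H], logical=[C,D,i,F,G,H,A,B]
After op 3 (rotate(-3)): offset=7, physical=[A,B,C,D,i,F,G,H], logical=[H,A,B,C,D,i,F,G]
After op 4 (rotate(-3)): offset=4, physical=[A,B,C,D,i,F,G,H], logical=[i,F,G,H,A,B,C,D]
After op 5 (rotate(+1)): offset=5, physical=[A,B,C,D,i,F,G,H], logical=[F,G,H,A,B,C,D,i]
After op 6 (replace(2, 'c')): offset=5, physical=[A,B,C,D,i,F,G,c], logical=[F,G,c,A,B,C,D,i]
After op 7 (swap(4, 1)): offset=5, physical=[A,G,C,D,i,F,B,c], logical=[F,B,c,A,G,C,D,i]
After op 8 (swap(0, 1)): offset=5, physical=[A,G,C,D,i,B,F,c], logical=[B,F,c,A,G,C,D,i]
After op 9 (swap(2, 5)): offset=5, physical=[A,G,c,D,i,B,F,C], logical=[B,F,C,A,G,c,D,i]
After op 10 (rotate(+1)): offset=6, physical=[A,G,c,D,i,B,F,C], logical=[F,C,A,G,c,D,i,B]
After op 11 (rotate(-1)): offset=5, physical=[A,G,c,D,i,B,F,C], logical=[B,F,C,A,G,c,D,i]

Answer: B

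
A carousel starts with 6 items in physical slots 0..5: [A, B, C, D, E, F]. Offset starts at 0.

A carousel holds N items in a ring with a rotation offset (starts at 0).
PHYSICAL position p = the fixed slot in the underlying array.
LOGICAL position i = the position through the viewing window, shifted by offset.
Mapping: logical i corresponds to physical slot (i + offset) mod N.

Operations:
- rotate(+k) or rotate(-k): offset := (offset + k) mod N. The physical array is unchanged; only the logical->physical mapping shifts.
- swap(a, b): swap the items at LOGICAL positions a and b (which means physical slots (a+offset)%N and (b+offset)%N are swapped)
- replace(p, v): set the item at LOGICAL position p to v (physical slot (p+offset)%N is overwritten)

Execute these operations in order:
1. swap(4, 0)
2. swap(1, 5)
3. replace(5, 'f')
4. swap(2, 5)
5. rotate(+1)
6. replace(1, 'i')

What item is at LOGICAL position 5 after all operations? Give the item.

Answer: E

Derivation:
After op 1 (swap(4, 0)): offset=0, physical=[E,B,C,D,A,F], logical=[E,B,C,D,A,F]
After op 2 (swap(1, 5)): offset=0, physical=[E,F,C,D,A,B], logical=[E,F,C,D,A,B]
After op 3 (replace(5, 'f')): offset=0, physical=[E,F,C,D,A,f], logical=[E,F,C,D,A,f]
After op 4 (swap(2, 5)): offset=0, physical=[E,F,f,D,A,C], logical=[E,F,f,D,A,C]
After op 5 (rotate(+1)): offset=1, physical=[E,F,f,D,A,C], logical=[F,f,D,A,C,E]
After op 6 (replace(1, 'i')): offset=1, physical=[E,F,i,D,A,C], logical=[F,i,D,A,C,E]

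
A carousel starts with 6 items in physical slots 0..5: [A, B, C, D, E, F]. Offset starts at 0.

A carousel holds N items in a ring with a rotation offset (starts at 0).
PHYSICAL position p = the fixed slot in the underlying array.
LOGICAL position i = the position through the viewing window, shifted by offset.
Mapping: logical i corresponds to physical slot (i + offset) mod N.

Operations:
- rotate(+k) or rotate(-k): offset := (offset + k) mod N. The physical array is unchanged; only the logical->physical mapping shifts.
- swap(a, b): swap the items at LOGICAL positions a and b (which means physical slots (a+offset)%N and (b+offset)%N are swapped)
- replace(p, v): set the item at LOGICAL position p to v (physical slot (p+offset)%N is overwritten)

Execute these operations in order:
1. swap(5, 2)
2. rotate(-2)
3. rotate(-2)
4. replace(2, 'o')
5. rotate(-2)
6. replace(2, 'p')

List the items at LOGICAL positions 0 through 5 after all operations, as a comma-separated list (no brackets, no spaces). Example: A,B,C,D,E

After op 1 (swap(5, 2)): offset=0, physical=[A,B,F,D,E,C], logical=[A,B,F,D,E,C]
After op 2 (rotate(-2)): offset=4, physical=[A,B,F,D,E,C], logical=[E,C,A,B,F,D]
After op 3 (rotate(-2)): offset=2, physical=[A,B,F,D,E,C], logical=[F,D,E,C,A,B]
After op 4 (replace(2, 'o')): offset=2, physical=[A,B,F,D,o,C], logical=[F,D,o,C,A,B]
After op 5 (rotate(-2)): offset=0, physical=[A,B,F,D,o,C], logical=[A,B,F,D,o,C]
After op 6 (replace(2, 'p')): offset=0, physical=[A,B,p,D,o,C], logical=[A,B,p,D,o,C]

Answer: A,B,p,D,o,C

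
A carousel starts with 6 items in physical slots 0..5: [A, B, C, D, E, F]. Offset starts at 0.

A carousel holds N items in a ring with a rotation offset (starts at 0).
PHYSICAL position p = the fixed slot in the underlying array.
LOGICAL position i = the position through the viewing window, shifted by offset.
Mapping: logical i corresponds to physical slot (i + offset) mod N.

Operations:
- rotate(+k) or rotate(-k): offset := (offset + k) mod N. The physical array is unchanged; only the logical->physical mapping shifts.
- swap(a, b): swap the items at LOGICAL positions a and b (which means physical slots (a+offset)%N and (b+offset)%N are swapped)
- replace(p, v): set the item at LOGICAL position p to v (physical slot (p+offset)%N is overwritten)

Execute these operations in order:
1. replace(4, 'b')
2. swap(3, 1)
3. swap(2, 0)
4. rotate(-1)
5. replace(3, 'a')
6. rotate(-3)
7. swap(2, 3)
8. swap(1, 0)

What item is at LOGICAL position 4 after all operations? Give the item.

Answer: C

Derivation:
After op 1 (replace(4, 'b')): offset=0, physical=[A,B,C,D,b,F], logical=[A,B,C,D,b,F]
After op 2 (swap(3, 1)): offset=0, physical=[A,D,C,B,b,F], logical=[A,D,C,B,b,F]
After op 3 (swap(2, 0)): offset=0, physical=[C,D,A,B,b,F], logical=[C,D,A,B,b,F]
After op 4 (rotate(-1)): offset=5, physical=[C,D,A,B,b,F], logical=[F,C,D,A,B,b]
After op 5 (replace(3, 'a')): offset=5, physical=[C,D,a,B,b,F], logical=[F,C,D,a,B,b]
After op 6 (rotate(-3)): offset=2, physical=[C,D,a,B,b,F], logical=[a,B,b,F,C,D]
After op 7 (swap(2, 3)): offset=2, physical=[C,D,a,B,F,b], logical=[a,B,F,b,C,D]
After op 8 (swap(1, 0)): offset=2, physical=[C,D,B,a,F,b], logical=[B,a,F,b,C,D]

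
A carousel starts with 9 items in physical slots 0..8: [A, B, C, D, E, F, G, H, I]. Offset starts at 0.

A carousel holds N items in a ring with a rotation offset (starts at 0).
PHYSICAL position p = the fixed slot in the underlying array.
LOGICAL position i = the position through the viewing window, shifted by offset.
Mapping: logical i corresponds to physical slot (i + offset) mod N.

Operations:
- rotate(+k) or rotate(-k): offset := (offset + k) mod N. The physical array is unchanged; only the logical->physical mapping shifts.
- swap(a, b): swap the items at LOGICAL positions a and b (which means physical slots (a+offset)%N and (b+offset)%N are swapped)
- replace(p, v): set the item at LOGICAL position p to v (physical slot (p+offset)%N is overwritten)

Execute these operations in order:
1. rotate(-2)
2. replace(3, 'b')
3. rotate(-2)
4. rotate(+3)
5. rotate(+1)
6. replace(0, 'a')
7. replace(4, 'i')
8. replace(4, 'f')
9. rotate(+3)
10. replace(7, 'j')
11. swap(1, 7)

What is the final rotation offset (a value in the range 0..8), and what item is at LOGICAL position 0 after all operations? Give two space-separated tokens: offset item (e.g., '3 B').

After op 1 (rotate(-2)): offset=7, physical=[A,B,C,D,E,F,G,H,I], logical=[H,I,A,B,C,D,E,F,G]
After op 2 (replace(3, 'b')): offset=7, physical=[A,b,C,D,E,F,G,H,I], logical=[H,I,A,b,C,D,E,F,G]
After op 3 (rotate(-2)): offset=5, physical=[A,b,C,D,E,F,G,H,I], logical=[F,G,H,I,A,b,C,D,E]
After op 4 (rotate(+3)): offset=8, physical=[A,b,C,D,E,F,G,H,I], logical=[I,A,b,C,D,E,F,G,H]
After op 5 (rotate(+1)): offset=0, physical=[A,b,C,D,E,F,G,H,I], logical=[A,b,C,D,E,F,G,H,I]
After op 6 (replace(0, 'a')): offset=0, physical=[a,b,C,D,E,F,G,H,I], logical=[a,b,C,D,E,F,G,H,I]
After op 7 (replace(4, 'i')): offset=0, physical=[a,b,C,D,i,F,G,H,I], logical=[a,b,C,D,i,F,G,H,I]
After op 8 (replace(4, 'f')): offset=0, physical=[a,b,C,D,f,F,G,H,I], logical=[a,b,C,D,f,F,G,H,I]
After op 9 (rotate(+3)): offset=3, physical=[a,b,C,D,f,F,G,H,I], logical=[D,f,F,G,H,I,a,b,C]
After op 10 (replace(7, 'j')): offset=3, physical=[a,j,C,D,f,F,G,H,I], logical=[D,f,F,G,H,I,a,j,C]
After op 11 (swap(1, 7)): offset=3, physical=[a,f,C,D,j,F,G,H,I], logical=[D,j,F,G,H,I,a,f,C]

Answer: 3 D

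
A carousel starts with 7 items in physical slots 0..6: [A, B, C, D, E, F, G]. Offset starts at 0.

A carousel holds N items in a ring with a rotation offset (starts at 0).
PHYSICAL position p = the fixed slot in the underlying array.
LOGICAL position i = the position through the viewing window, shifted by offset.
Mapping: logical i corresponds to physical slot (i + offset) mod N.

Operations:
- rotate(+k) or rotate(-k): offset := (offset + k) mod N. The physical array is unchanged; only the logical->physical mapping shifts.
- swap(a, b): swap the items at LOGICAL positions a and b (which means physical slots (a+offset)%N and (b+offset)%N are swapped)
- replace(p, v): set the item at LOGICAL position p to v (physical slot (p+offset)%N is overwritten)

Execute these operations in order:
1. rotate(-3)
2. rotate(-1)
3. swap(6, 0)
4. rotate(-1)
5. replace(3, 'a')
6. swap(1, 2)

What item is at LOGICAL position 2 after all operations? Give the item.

After op 1 (rotate(-3)): offset=4, physical=[A,B,C,D,E,F,G], logical=[E,F,G,A,B,C,D]
After op 2 (rotate(-1)): offset=3, physical=[A,B,C,D,E,F,G], logical=[D,E,F,G,A,B,C]
After op 3 (swap(6, 0)): offset=3, physical=[A,B,D,C,E,F,G], logical=[C,E,F,G,A,B,D]
After op 4 (rotate(-1)): offset=2, physical=[A,B,D,C,E,F,G], logical=[D,C,E,F,G,A,B]
After op 5 (replace(3, 'a')): offset=2, physical=[A,B,D,C,E,a,G], logical=[D,C,E,a,G,A,B]
After op 6 (swap(1, 2)): offset=2, physical=[A,B,D,E,C,a,G], logical=[D,E,C,a,G,A,B]

Answer: C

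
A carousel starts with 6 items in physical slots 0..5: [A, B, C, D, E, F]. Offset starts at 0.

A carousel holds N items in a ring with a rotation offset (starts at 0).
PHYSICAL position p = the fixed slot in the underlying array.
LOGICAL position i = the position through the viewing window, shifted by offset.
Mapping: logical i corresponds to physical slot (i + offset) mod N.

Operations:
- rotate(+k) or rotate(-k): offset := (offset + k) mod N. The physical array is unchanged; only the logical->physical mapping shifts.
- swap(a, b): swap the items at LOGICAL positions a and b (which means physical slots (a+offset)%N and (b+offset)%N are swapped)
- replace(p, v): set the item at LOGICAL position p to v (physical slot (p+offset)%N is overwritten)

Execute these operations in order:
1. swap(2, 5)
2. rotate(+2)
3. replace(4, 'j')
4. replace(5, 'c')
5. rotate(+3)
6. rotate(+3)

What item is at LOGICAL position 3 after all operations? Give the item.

After op 1 (swap(2, 5)): offset=0, physical=[A,B,F,D,E,C], logical=[A,B,F,D,E,C]
After op 2 (rotate(+2)): offset=2, physical=[A,B,F,D,E,C], logical=[F,D,E,C,A,B]
After op 3 (replace(4, 'j')): offset=2, physical=[j,B,F,D,E,C], logical=[F,D,E,C,j,B]
After op 4 (replace(5, 'c')): offset=2, physical=[j,c,F,D,E,C], logical=[F,D,E,C,j,c]
After op 5 (rotate(+3)): offset=5, physical=[j,c,F,D,E,C], logical=[C,j,c,F,D,E]
After op 6 (rotate(+3)): offset=2, physical=[j,c,F,D,E,C], logical=[F,D,E,C,j,c]

Answer: C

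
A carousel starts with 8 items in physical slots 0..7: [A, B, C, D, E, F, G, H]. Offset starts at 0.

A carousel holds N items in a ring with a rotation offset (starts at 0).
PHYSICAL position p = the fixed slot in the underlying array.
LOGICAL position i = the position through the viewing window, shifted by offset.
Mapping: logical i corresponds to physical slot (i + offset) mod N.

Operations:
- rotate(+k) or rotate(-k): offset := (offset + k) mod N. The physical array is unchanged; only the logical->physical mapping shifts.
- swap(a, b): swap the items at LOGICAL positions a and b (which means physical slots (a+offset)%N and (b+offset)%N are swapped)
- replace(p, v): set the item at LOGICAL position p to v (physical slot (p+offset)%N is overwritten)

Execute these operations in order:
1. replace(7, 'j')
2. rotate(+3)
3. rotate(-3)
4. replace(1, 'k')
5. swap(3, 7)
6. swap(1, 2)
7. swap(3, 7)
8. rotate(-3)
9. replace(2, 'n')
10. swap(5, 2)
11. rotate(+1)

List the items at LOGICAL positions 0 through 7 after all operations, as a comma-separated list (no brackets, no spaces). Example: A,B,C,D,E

Answer: G,k,A,C,n,D,E,F

Derivation:
After op 1 (replace(7, 'j')): offset=0, physical=[A,B,C,D,E,F,G,j], logical=[A,B,C,D,E,F,G,j]
After op 2 (rotate(+3)): offset=3, physical=[A,B,C,D,E,F,G,j], logical=[D,E,F,G,j,A,B,C]
After op 3 (rotate(-3)): offset=0, physical=[A,B,C,D,E,F,G,j], logical=[A,B,C,D,E,F,G,j]
After op 4 (replace(1, 'k')): offset=0, physical=[A,k,C,D,E,F,G,j], logical=[A,k,C,D,E,F,G,j]
After op 5 (swap(3, 7)): offset=0, physical=[A,k,C,j,E,F,G,D], logical=[A,k,C,j,E,F,G,D]
After op 6 (swap(1, 2)): offset=0, physical=[A,C,k,j,E,F,G,D], logical=[A,C,k,j,E,F,G,D]
After op 7 (swap(3, 7)): offset=0, physical=[A,C,k,D,E,F,G,j], logical=[A,C,k,D,E,F,G,j]
After op 8 (rotate(-3)): offset=5, physical=[A,C,k,D,E,F,G,j], logical=[F,G,j,A,C,k,D,E]
After op 9 (replace(2, 'n')): offset=5, physical=[A,C,k,D,E,F,G,n], logical=[F,G,n,A,C,k,D,E]
After op 10 (swap(5, 2)): offset=5, physical=[A,C,n,D,E,F,G,k], logical=[F,G,k,A,C,n,D,E]
After op 11 (rotate(+1)): offset=6, physical=[A,C,n,D,E,F,G,k], logical=[G,k,A,C,n,D,E,F]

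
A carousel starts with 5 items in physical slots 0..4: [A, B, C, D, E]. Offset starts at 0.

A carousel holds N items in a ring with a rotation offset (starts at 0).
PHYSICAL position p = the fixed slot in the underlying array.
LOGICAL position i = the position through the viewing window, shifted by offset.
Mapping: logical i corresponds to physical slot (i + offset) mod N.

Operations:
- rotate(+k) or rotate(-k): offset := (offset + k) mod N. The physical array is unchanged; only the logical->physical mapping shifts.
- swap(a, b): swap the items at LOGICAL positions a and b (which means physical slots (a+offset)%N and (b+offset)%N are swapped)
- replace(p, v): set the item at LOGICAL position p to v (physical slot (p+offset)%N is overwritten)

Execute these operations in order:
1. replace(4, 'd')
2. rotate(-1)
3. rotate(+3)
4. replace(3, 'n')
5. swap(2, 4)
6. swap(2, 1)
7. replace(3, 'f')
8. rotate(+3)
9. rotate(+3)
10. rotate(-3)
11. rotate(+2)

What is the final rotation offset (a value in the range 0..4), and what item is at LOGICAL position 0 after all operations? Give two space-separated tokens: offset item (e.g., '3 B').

After op 1 (replace(4, 'd')): offset=0, physical=[A,B,C,D,d], logical=[A,B,C,D,d]
After op 2 (rotate(-1)): offset=4, physical=[A,B,C,D,d], logical=[d,A,B,C,D]
After op 3 (rotate(+3)): offset=2, physical=[A,B,C,D,d], logical=[C,D,d,A,B]
After op 4 (replace(3, 'n')): offset=2, physical=[n,B,C,D,d], logical=[C,D,d,n,B]
After op 5 (swap(2, 4)): offset=2, physical=[n,d,C,D,B], logical=[C,D,B,n,d]
After op 6 (swap(2, 1)): offset=2, physical=[n,d,C,B,D], logical=[C,B,D,n,d]
After op 7 (replace(3, 'f')): offset=2, physical=[f,d,C,B,D], logical=[C,B,D,f,d]
After op 8 (rotate(+3)): offset=0, physical=[f,d,C,B,D], logical=[f,d,C,B,D]
After op 9 (rotate(+3)): offset=3, physical=[f,d,C,B,D], logical=[B,D,f,d,C]
After op 10 (rotate(-3)): offset=0, physical=[f,d,C,B,D], logical=[f,d,C,B,D]
After op 11 (rotate(+2)): offset=2, physical=[f,d,C,B,D], logical=[C,B,D,f,d]

Answer: 2 C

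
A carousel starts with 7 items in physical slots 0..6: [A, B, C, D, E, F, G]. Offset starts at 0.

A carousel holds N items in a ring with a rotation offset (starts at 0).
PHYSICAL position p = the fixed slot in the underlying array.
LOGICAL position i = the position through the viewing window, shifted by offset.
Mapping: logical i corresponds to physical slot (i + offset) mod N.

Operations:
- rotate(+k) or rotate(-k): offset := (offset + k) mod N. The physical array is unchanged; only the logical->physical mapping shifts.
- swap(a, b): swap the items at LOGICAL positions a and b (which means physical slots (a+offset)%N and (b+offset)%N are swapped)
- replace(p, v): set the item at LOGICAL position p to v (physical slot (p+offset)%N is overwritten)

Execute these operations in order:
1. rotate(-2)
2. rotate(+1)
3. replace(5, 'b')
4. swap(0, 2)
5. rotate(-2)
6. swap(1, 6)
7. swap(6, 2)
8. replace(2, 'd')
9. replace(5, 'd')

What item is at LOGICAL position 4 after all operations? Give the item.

Answer: G

Derivation:
After op 1 (rotate(-2)): offset=5, physical=[A,B,C,D,E,F,G], logical=[F,G,A,B,C,D,E]
After op 2 (rotate(+1)): offset=6, physical=[A,B,C,D,E,F,G], logical=[G,A,B,C,D,E,F]
After op 3 (replace(5, 'b')): offset=6, physical=[A,B,C,D,b,F,G], logical=[G,A,B,C,D,b,F]
After op 4 (swap(0, 2)): offset=6, physical=[A,G,C,D,b,F,B], logical=[B,A,G,C,D,b,F]
After op 5 (rotate(-2)): offset=4, physical=[A,G,C,D,b,F,B], logical=[b,F,B,A,G,C,D]
After op 6 (swap(1, 6)): offset=4, physical=[A,G,C,F,b,D,B], logical=[b,D,B,A,G,C,F]
After op 7 (swap(6, 2)): offset=4, physical=[A,G,C,B,b,D,F], logical=[b,D,F,A,G,C,B]
After op 8 (replace(2, 'd')): offset=4, physical=[A,G,C,B,b,D,d], logical=[b,D,d,A,G,C,B]
After op 9 (replace(5, 'd')): offset=4, physical=[A,G,d,B,b,D,d], logical=[b,D,d,A,G,d,B]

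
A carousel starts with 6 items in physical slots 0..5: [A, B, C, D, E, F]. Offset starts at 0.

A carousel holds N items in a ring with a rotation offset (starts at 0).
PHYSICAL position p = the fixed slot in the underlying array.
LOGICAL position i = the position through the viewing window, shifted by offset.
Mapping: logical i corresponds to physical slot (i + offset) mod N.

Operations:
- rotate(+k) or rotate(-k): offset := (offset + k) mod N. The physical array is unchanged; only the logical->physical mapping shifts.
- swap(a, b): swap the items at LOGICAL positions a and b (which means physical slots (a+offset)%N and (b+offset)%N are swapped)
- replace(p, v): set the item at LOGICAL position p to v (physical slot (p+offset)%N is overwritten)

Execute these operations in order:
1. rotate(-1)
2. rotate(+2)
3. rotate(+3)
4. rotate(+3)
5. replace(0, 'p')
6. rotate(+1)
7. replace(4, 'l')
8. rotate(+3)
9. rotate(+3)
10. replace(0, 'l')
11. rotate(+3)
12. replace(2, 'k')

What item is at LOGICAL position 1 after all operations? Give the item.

After op 1 (rotate(-1)): offset=5, physical=[A,B,C,D,E,F], logical=[F,A,B,C,D,E]
After op 2 (rotate(+2)): offset=1, physical=[A,B,C,D,E,F], logical=[B,C,D,E,F,A]
After op 3 (rotate(+3)): offset=4, physical=[A,B,C,D,E,F], logical=[E,F,A,B,C,D]
After op 4 (rotate(+3)): offset=1, physical=[A,B,C,D,E,F], logical=[B,C,D,E,F,A]
After op 5 (replace(0, 'p')): offset=1, physical=[A,p,C,D,E,F], logical=[p,C,D,E,F,A]
After op 6 (rotate(+1)): offset=2, physical=[A,p,C,D,E,F], logical=[C,D,E,F,A,p]
After op 7 (replace(4, 'l')): offset=2, physical=[l,p,C,D,E,F], logical=[C,D,E,F,l,p]
After op 8 (rotate(+3)): offset=5, physical=[l,p,C,D,E,F], logical=[F,l,p,C,D,E]
After op 9 (rotate(+3)): offset=2, physical=[l,p,C,D,E,F], logical=[C,D,E,F,l,p]
After op 10 (replace(0, 'l')): offset=2, physical=[l,p,l,D,E,F], logical=[l,D,E,F,l,p]
After op 11 (rotate(+3)): offset=5, physical=[l,p,l,D,E,F], logical=[F,l,p,l,D,E]
After op 12 (replace(2, 'k')): offset=5, physical=[l,k,l,D,E,F], logical=[F,l,k,l,D,E]

Answer: l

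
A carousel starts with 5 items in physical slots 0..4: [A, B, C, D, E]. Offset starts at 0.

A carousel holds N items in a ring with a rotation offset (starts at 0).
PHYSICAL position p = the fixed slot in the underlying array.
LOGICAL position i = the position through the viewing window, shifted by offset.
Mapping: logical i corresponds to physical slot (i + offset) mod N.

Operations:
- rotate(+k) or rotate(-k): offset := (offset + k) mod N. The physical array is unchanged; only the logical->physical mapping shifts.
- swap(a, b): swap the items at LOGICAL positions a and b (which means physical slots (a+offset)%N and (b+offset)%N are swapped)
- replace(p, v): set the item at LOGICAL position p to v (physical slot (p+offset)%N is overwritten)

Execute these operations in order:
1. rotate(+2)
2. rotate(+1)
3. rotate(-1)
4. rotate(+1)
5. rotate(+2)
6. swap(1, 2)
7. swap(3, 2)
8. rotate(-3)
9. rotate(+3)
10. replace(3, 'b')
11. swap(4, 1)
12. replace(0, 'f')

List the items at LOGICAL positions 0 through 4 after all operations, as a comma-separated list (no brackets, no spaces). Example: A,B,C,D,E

After op 1 (rotate(+2)): offset=2, physical=[A,B,C,D,E], logical=[C,D,E,A,B]
After op 2 (rotate(+1)): offset=3, physical=[A,B,C,D,E], logical=[D,E,A,B,C]
After op 3 (rotate(-1)): offset=2, physical=[A,B,C,D,E], logical=[C,D,E,A,B]
After op 4 (rotate(+1)): offset=3, physical=[A,B,C,D,E], logical=[D,E,A,B,C]
After op 5 (rotate(+2)): offset=0, physical=[A,B,C,D,E], logical=[A,B,C,D,E]
After op 6 (swap(1, 2)): offset=0, physical=[A,C,B,D,E], logical=[A,C,B,D,E]
After op 7 (swap(3, 2)): offset=0, physical=[A,C,D,B,E], logical=[A,C,D,B,E]
After op 8 (rotate(-3)): offset=2, physical=[A,C,D,B,E], logical=[D,B,E,A,C]
After op 9 (rotate(+3)): offset=0, physical=[A,C,D,B,E], logical=[A,C,D,B,E]
After op 10 (replace(3, 'b')): offset=0, physical=[A,C,D,b,E], logical=[A,C,D,b,E]
After op 11 (swap(4, 1)): offset=0, physical=[A,E,D,b,C], logical=[A,E,D,b,C]
After op 12 (replace(0, 'f')): offset=0, physical=[f,E,D,b,C], logical=[f,E,D,b,C]

Answer: f,E,D,b,C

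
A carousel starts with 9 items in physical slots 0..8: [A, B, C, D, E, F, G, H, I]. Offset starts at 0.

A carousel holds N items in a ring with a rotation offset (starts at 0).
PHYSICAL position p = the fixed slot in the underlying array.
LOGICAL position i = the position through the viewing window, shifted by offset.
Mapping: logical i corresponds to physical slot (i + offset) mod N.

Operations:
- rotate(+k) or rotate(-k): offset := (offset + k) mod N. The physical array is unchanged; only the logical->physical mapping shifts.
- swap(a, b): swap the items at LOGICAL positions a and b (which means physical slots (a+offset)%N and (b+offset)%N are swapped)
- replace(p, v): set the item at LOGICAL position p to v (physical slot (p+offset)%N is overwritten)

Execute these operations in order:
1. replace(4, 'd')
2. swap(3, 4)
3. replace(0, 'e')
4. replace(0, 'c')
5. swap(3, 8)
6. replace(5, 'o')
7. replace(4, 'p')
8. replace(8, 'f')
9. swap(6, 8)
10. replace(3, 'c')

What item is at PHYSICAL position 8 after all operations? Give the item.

Answer: G

Derivation:
After op 1 (replace(4, 'd')): offset=0, physical=[A,B,C,D,d,F,G,H,I], logical=[A,B,C,D,d,F,G,H,I]
After op 2 (swap(3, 4)): offset=0, physical=[A,B,C,d,D,F,G,H,I], logical=[A,B,C,d,D,F,G,H,I]
After op 3 (replace(0, 'e')): offset=0, physical=[e,B,C,d,D,F,G,H,I], logical=[e,B,C,d,D,F,G,H,I]
After op 4 (replace(0, 'c')): offset=0, physical=[c,B,C,d,D,F,G,H,I], logical=[c,B,C,d,D,F,G,H,I]
After op 5 (swap(3, 8)): offset=0, physical=[c,B,C,I,D,F,G,H,d], logical=[c,B,C,I,D,F,G,H,d]
After op 6 (replace(5, 'o')): offset=0, physical=[c,B,C,I,D,o,G,H,d], logical=[c,B,C,I,D,o,G,H,d]
After op 7 (replace(4, 'p')): offset=0, physical=[c,B,C,I,p,o,G,H,d], logical=[c,B,C,I,p,o,G,H,d]
After op 8 (replace(8, 'f')): offset=0, physical=[c,B,C,I,p,o,G,H,f], logical=[c,B,C,I,p,o,G,H,f]
After op 9 (swap(6, 8)): offset=0, physical=[c,B,C,I,p,o,f,H,G], logical=[c,B,C,I,p,o,f,H,G]
After op 10 (replace(3, 'c')): offset=0, physical=[c,B,C,c,p,o,f,H,G], logical=[c,B,C,c,p,o,f,H,G]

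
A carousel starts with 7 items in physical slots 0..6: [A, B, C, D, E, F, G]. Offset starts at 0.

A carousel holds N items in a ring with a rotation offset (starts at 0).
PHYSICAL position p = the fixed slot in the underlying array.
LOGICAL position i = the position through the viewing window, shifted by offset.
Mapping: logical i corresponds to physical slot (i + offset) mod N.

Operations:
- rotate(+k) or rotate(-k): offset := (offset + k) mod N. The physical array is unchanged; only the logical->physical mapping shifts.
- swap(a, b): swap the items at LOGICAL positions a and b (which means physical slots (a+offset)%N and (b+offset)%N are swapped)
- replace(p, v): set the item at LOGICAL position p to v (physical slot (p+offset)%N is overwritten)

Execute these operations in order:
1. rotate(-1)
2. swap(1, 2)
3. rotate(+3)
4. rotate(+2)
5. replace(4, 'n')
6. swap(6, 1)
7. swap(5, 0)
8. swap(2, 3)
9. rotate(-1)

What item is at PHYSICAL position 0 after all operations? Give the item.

Answer: G

Derivation:
After op 1 (rotate(-1)): offset=6, physical=[A,B,C,D,E,F,G], logical=[G,A,B,C,D,E,F]
After op 2 (swap(1, 2)): offset=6, physical=[B,A,C,D,E,F,G], logical=[G,B,A,C,D,E,F]
After op 3 (rotate(+3)): offset=2, physical=[B,A,C,D,E,F,G], logical=[C,D,E,F,G,B,A]
After op 4 (rotate(+2)): offset=4, physical=[B,A,C,D,E,F,G], logical=[E,F,G,B,A,C,D]
After op 5 (replace(4, 'n')): offset=4, physical=[B,n,C,D,E,F,G], logical=[E,F,G,B,n,C,D]
After op 6 (swap(6, 1)): offset=4, physical=[B,n,C,F,E,D,G], logical=[E,D,G,B,n,C,F]
After op 7 (swap(5, 0)): offset=4, physical=[B,n,E,F,C,D,G], logical=[C,D,G,B,n,E,F]
After op 8 (swap(2, 3)): offset=4, physical=[G,n,E,F,C,D,B], logical=[C,D,B,G,n,E,F]
After op 9 (rotate(-1)): offset=3, physical=[G,n,E,F,C,D,B], logical=[F,C,D,B,G,n,E]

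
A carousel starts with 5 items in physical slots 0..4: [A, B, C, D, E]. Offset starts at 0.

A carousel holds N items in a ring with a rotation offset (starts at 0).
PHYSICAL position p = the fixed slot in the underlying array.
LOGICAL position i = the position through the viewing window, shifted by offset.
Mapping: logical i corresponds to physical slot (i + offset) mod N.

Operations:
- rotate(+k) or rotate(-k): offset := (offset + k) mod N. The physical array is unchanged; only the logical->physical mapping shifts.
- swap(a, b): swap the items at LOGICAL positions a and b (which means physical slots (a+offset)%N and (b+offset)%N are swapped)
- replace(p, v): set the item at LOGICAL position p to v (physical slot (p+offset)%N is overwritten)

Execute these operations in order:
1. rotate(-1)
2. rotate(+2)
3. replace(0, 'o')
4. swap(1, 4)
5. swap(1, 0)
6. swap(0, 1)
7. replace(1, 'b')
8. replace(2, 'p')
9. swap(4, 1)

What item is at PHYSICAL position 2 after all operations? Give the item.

Answer: C

Derivation:
After op 1 (rotate(-1)): offset=4, physical=[A,B,C,D,E], logical=[E,A,B,C,D]
After op 2 (rotate(+2)): offset=1, physical=[A,B,C,D,E], logical=[B,C,D,E,A]
After op 3 (replace(0, 'o')): offset=1, physical=[A,o,C,D,E], logical=[o,C,D,E,A]
After op 4 (swap(1, 4)): offset=1, physical=[C,o,A,D,E], logical=[o,A,D,E,C]
After op 5 (swap(1, 0)): offset=1, physical=[C,A,o,D,E], logical=[A,o,D,E,C]
After op 6 (swap(0, 1)): offset=1, physical=[C,o,A,D,E], logical=[o,A,D,E,C]
After op 7 (replace(1, 'b')): offset=1, physical=[C,o,b,D,E], logical=[o,b,D,E,C]
After op 8 (replace(2, 'p')): offset=1, physical=[C,o,b,p,E], logical=[o,b,p,E,C]
After op 9 (swap(4, 1)): offset=1, physical=[b,o,C,p,E], logical=[o,C,p,E,b]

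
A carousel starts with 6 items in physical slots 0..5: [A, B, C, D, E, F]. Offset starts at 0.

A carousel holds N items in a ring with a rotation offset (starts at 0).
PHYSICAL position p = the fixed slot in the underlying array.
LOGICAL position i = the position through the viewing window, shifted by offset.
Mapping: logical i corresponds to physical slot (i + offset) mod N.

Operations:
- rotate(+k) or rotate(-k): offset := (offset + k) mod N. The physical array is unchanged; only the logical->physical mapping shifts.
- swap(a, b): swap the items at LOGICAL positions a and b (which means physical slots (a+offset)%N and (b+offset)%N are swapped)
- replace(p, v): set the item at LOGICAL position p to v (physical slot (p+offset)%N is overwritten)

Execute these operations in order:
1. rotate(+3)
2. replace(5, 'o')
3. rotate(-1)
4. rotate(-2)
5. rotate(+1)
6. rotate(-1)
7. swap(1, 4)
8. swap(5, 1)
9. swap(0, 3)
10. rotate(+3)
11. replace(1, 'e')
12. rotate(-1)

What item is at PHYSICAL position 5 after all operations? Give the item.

After op 1 (rotate(+3)): offset=3, physical=[A,B,C,D,E,F], logical=[D,E,F,A,B,C]
After op 2 (replace(5, 'o')): offset=3, physical=[A,B,o,D,E,F], logical=[D,E,F,A,B,o]
After op 3 (rotate(-1)): offset=2, physical=[A,B,o,D,E,F], logical=[o,D,E,F,A,B]
After op 4 (rotate(-2)): offset=0, physical=[A,B,o,D,E,F], logical=[A,B,o,D,E,F]
After op 5 (rotate(+1)): offset=1, physical=[A,B,o,D,E,F], logical=[B,o,D,E,F,A]
After op 6 (rotate(-1)): offset=0, physical=[A,B,o,D,E,F], logical=[A,B,o,D,E,F]
After op 7 (swap(1, 4)): offset=0, physical=[A,E,o,D,B,F], logical=[A,E,o,D,B,F]
After op 8 (swap(5, 1)): offset=0, physical=[A,F,o,D,B,E], logical=[A,F,o,D,B,E]
After op 9 (swap(0, 3)): offset=0, physical=[D,F,o,A,B,E], logical=[D,F,o,A,B,E]
After op 10 (rotate(+3)): offset=3, physical=[D,F,o,A,B,E], logical=[A,B,E,D,F,o]
After op 11 (replace(1, 'e')): offset=3, physical=[D,F,o,A,e,E], logical=[A,e,E,D,F,o]
After op 12 (rotate(-1)): offset=2, physical=[D,F,o,A,e,E], logical=[o,A,e,E,D,F]

Answer: E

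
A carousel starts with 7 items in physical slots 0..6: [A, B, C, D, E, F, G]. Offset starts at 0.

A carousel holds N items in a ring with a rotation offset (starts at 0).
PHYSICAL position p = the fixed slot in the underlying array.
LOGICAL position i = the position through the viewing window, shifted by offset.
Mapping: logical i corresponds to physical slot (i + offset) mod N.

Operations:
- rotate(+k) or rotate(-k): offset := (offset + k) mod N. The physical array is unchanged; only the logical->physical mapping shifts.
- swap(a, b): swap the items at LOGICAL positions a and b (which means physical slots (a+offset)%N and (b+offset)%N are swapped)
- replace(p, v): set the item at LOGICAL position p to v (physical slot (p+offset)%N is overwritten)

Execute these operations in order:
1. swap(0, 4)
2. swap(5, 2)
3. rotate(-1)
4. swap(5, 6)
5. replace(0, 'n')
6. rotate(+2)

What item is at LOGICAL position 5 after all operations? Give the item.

After op 1 (swap(0, 4)): offset=0, physical=[E,B,C,D,A,F,G], logical=[E,B,C,D,A,F,G]
After op 2 (swap(5, 2)): offset=0, physical=[E,B,F,D,A,C,G], logical=[E,B,F,D,A,C,G]
After op 3 (rotate(-1)): offset=6, physical=[E,B,F,D,A,C,G], logical=[G,E,B,F,D,A,C]
After op 4 (swap(5, 6)): offset=6, physical=[E,B,F,D,C,A,G], logical=[G,E,B,F,D,C,A]
After op 5 (replace(0, 'n')): offset=6, physical=[E,B,F,D,C,A,n], logical=[n,E,B,F,D,C,A]
After op 6 (rotate(+2)): offset=1, physical=[E,B,F,D,C,A,n], logical=[B,F,D,C,A,n,E]

Answer: n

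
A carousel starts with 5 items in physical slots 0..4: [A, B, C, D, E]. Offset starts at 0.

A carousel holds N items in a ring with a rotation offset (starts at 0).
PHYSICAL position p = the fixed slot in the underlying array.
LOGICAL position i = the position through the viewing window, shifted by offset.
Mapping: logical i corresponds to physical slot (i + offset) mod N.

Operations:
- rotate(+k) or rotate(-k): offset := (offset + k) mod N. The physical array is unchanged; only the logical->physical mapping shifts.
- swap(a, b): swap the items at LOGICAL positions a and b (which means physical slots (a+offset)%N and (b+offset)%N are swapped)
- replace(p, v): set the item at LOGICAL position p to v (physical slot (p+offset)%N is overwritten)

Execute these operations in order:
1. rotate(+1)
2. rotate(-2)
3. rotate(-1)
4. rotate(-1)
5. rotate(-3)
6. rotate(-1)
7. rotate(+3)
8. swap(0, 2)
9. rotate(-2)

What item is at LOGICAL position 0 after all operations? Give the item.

Answer: E

Derivation:
After op 1 (rotate(+1)): offset=1, physical=[A,B,C,D,E], logical=[B,C,D,E,A]
After op 2 (rotate(-2)): offset=4, physical=[A,B,C,D,E], logical=[E,A,B,C,D]
After op 3 (rotate(-1)): offset=3, physical=[A,B,C,D,E], logical=[D,E,A,B,C]
After op 4 (rotate(-1)): offset=2, physical=[A,B,C,D,E], logical=[C,D,E,A,B]
After op 5 (rotate(-3)): offset=4, physical=[A,B,C,D,E], logical=[E,A,B,C,D]
After op 6 (rotate(-1)): offset=3, physical=[A,B,C,D,E], logical=[D,E,A,B,C]
After op 7 (rotate(+3)): offset=1, physical=[A,B,C,D,E], logical=[B,C,D,E,A]
After op 8 (swap(0, 2)): offset=1, physical=[A,D,C,B,E], logical=[D,C,B,E,A]
After op 9 (rotate(-2)): offset=4, physical=[A,D,C,B,E], logical=[E,A,D,C,B]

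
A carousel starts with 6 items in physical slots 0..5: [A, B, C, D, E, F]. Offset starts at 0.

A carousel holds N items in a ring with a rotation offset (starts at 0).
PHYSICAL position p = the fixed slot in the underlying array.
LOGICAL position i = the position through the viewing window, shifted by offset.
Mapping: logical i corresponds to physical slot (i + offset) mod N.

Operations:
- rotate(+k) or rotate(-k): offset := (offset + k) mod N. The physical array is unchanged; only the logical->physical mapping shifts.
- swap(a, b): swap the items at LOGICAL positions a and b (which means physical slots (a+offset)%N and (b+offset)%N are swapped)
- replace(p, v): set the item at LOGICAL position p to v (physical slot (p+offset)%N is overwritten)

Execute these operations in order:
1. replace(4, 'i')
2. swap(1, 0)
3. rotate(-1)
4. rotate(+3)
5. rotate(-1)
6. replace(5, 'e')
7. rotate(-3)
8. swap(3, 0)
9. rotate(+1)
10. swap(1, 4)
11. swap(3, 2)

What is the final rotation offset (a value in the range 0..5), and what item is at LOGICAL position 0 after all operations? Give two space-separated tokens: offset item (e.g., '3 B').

Answer: 5 F

Derivation:
After op 1 (replace(4, 'i')): offset=0, physical=[A,B,C,D,i,F], logical=[A,B,C,D,i,F]
After op 2 (swap(1, 0)): offset=0, physical=[B,A,C,D,i,F], logical=[B,A,C,D,i,F]
After op 3 (rotate(-1)): offset=5, physical=[B,A,C,D,i,F], logical=[F,B,A,C,D,i]
After op 4 (rotate(+3)): offset=2, physical=[B,A,C,D,i,F], logical=[C,D,i,F,B,A]
After op 5 (rotate(-1)): offset=1, physical=[B,A,C,D,i,F], logical=[A,C,D,i,F,B]
After op 6 (replace(5, 'e')): offset=1, physical=[e,A,C,D,i,F], logical=[A,C,D,i,F,e]
After op 7 (rotate(-3)): offset=4, physical=[e,A,C,D,i,F], logical=[i,F,e,A,C,D]
After op 8 (swap(3, 0)): offset=4, physical=[e,i,C,D,A,F], logical=[A,F,e,i,C,D]
After op 9 (rotate(+1)): offset=5, physical=[e,i,C,D,A,F], logical=[F,e,i,C,D,A]
After op 10 (swap(1, 4)): offset=5, physical=[D,i,C,e,A,F], logical=[F,D,i,C,e,A]
After op 11 (swap(3, 2)): offset=5, physical=[D,C,i,e,A,F], logical=[F,D,C,i,e,A]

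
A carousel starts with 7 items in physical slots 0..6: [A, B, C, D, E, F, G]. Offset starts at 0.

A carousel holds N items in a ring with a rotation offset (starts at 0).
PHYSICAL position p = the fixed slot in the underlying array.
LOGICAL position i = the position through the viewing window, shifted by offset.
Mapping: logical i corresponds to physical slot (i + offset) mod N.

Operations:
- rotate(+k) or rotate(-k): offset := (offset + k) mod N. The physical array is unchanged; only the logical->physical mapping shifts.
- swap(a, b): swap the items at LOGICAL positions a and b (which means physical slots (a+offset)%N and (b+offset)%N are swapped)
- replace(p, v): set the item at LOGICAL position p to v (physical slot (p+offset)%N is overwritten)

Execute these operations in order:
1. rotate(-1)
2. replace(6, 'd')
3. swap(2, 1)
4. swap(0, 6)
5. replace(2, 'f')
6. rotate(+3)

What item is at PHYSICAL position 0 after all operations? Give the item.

Answer: B

Derivation:
After op 1 (rotate(-1)): offset=6, physical=[A,B,C,D,E,F,G], logical=[G,A,B,C,D,E,F]
After op 2 (replace(6, 'd')): offset=6, physical=[A,B,C,D,E,d,G], logical=[G,A,B,C,D,E,d]
After op 3 (swap(2, 1)): offset=6, physical=[B,A,C,D,E,d,G], logical=[G,B,A,C,D,E,d]
After op 4 (swap(0, 6)): offset=6, physical=[B,A,C,D,E,G,d], logical=[d,B,A,C,D,E,G]
After op 5 (replace(2, 'f')): offset=6, physical=[B,f,C,D,E,G,d], logical=[d,B,f,C,D,E,G]
After op 6 (rotate(+3)): offset=2, physical=[B,f,C,D,E,G,d], logical=[C,D,E,G,d,B,f]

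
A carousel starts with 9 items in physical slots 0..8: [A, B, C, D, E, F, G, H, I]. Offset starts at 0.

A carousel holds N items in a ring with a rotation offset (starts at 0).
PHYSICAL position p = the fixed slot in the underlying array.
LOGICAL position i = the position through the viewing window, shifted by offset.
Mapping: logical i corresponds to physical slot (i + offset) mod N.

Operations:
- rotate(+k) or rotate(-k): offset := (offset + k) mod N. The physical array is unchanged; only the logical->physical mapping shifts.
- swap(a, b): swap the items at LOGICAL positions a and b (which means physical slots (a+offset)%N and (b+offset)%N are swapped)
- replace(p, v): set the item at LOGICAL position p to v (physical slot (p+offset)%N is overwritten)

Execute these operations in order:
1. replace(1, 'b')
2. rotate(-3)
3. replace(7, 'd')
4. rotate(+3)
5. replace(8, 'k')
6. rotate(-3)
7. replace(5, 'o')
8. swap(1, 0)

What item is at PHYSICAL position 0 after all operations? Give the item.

Answer: A

Derivation:
After op 1 (replace(1, 'b')): offset=0, physical=[A,b,C,D,E,F,G,H,I], logical=[A,b,C,D,E,F,G,H,I]
After op 2 (rotate(-3)): offset=6, physical=[A,b,C,D,E,F,G,H,I], logical=[G,H,I,A,b,C,D,E,F]
After op 3 (replace(7, 'd')): offset=6, physical=[A,b,C,D,d,F,G,H,I], logical=[G,H,I,A,b,C,D,d,F]
After op 4 (rotate(+3)): offset=0, physical=[A,b,C,D,d,F,G,H,I], logical=[A,b,C,D,d,F,G,H,I]
After op 5 (replace(8, 'k')): offset=0, physical=[A,b,C,D,d,F,G,H,k], logical=[A,b,C,D,d,F,G,H,k]
After op 6 (rotate(-3)): offset=6, physical=[A,b,C,D,d,F,G,H,k], logical=[G,H,k,A,b,C,D,d,F]
After op 7 (replace(5, 'o')): offset=6, physical=[A,b,o,D,d,F,G,H,k], logical=[G,H,k,A,b,o,D,d,F]
After op 8 (swap(1, 0)): offset=6, physical=[A,b,o,D,d,F,H,G,k], logical=[H,G,k,A,b,o,D,d,F]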